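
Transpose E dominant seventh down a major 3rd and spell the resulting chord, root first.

E down a major 3rd → C. New chord: C dominant seventh.
- root: C
- major 3rd: E
- perfect 5th: G
- minor 7th: B-flat

C  E  G  B-flat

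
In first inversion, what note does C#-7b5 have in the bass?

E

C#-7b5 = C#–E–G–B. First inversion → third in the bass = E.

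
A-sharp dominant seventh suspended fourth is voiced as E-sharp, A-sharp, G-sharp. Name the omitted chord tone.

D-sharp

A-sharp dominant seventh suspended fourth = A-sharp, D-sharp, E-sharp, G-sharp. The voicing lacks the 4th (perfect 4th), D-sharp.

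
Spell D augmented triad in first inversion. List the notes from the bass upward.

In root position, D augmented triad is D–F#–A#.
First inversion puts the third (F#) in the bass.

F#, A#, D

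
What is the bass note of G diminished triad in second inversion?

G diminished triad = G–B-flat–D-flat. Second inversion → fifth in the bass = D-flat.

D-flat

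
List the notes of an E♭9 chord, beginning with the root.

Eb G Bb Db F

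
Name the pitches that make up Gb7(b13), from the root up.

Gb7(b13) is a dominant seventh flat thirteen built on Gb.
root → Gb
3rd (major 3rd) → Bb
5th (perfect 5th) → Db
7th (minor 7th) → Fb
13th (minor 13th) → Ebb

Gb, Bb, Db, Fb, Ebb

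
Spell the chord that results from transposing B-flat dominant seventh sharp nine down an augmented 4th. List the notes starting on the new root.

F-flat, A-flat, C-flat, E-double-flat, G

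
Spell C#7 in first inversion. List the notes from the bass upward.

E♯, G♯, B, C♯

In root position, C#7 is C♯–E♯–G♯–B.
First inversion puts the third (E♯) in the bass.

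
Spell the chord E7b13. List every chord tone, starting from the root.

E, G♯, B, D, C

E7b13: dominant seventh flat thirteen on E.
root → E
3rd (major 3rd) → G♯
5th (perfect 5th) → B
7th (minor 7th) → D
13th (minor 13th) → C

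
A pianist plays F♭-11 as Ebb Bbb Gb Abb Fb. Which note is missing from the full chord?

The full F♭-11 chord is Fb, Abb, Cb, Ebb, Gb, Bbb.
Comparing with the voicing, the perfect 5th (5th) — Cb — is absent.

Cb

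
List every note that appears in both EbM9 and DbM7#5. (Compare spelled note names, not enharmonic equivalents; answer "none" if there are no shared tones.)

EbM9 = E♭, G, B♭, D, F.
DbM7#5 = D♭, F, A, C.
Shared: F.

F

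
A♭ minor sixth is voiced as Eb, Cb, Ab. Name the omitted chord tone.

F

A♭ minor sixth = Ab, Cb, Eb, F. The voicing lacks the 6th (major 6th), F.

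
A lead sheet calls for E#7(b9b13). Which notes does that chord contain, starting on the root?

E#7(b9b13): dominant seventh flat nine flat thirteen on E#.
E# — root
G## — major 3rd
B# — perfect 5th
D# — minor 7th
F# — minor 9th
C# — minor 13th

E# – G## – B# – D# – F# – C#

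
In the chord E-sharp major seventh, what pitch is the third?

G-double-sharp

Root of E-sharp major seventh = E-sharp. The 3rd is a major 3rd: E-sharp up a major 3rd → G-double-sharp.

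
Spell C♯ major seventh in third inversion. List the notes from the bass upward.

B#  C#  E#  G#

In root position, C♯ major seventh is C#–E#–G#–B#.
Third inversion puts the seventh (B#) in the bass.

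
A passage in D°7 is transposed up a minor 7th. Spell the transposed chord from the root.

Transposed root: D → C (minor 7th up). So we spell C diminished seventh:
C — root
Eb — minor 3rd
Gb — diminished 5th
Bbb — diminished 7th

C  Eb  Gb  Bbb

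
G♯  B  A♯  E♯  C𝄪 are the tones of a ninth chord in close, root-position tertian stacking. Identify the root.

A♯

Arranged so that each adjacent pair is a third by letter name: A♯ – C𝄪 – E♯ – G♯ – B.
The bottom of that stack, A♯, is the root (this is A♯ dominant seventh flat nine).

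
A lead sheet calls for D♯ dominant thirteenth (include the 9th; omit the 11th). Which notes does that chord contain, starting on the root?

D♯  F𝄪  A♯  C♯  E♯  B♯

Root D♯, quality dominant thirteenth:
D♯ — root
F𝄪 — major 3rd
A♯ — perfect 5th
C♯ — minor 7th
E♯ — major 9th
B♯ — major 13th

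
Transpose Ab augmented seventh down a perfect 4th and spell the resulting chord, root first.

Eb, G, B, Db

A perfect 4th down from Ab is Eb, so the new chord is Eb augmented seventh.
root → Eb
3rd (major 3rd) → G
5th (augmented 5th) → B
7th (minor 7th) → Db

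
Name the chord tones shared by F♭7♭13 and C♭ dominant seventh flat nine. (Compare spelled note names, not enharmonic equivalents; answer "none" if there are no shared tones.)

F♭7♭13: Fb Ab Cb Ebb Dbb
C♭ dominant seventh flat nine: Cb Eb Gb Bbb Dbb
Common to both → Cb, Dbb.

Cb – Dbb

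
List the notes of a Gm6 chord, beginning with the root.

G Bb D E

Gm6: minor sixth on G.
root → G
3rd (minor 3rd) → Bb
5th (perfect 5th) → D
6th (major 6th) → E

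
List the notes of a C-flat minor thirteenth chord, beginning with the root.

Cb Ebb Gb Bbb Db Fb Ab

Root Cb, quality minor thirteenth:
- root: Cb
- minor 3rd: Ebb
- perfect 5th: Gb
- minor 7th: Bbb
- major 9th: Db
- perfect 11th: Fb
- major 13th: Ab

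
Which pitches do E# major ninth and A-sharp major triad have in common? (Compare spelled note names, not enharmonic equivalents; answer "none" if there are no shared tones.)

E# major ninth: E-sharp G-double-sharp B-sharp D-double-sharp F-double-sharp
A-sharp major triad: A-sharp C-double-sharp E-sharp
Common to both → E-sharp.

E-sharp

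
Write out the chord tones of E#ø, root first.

E♯, G♯, B, D♯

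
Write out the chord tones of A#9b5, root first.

A#9b5 is a dominant ninth flat five built on A#.
A# — root
C## — major 3rd
E — diminished 5th
G# — minor 7th
B# — major 9th

A#, C##, E, G#, B#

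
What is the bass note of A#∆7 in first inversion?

A#∆7 = A#–C##–E#–G##. First inversion → third in the bass = C##.

C##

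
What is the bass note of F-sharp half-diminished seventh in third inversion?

F-sharp half-diminished seventh = F♯–A–C–E. Third inversion → seventh in the bass = E.

E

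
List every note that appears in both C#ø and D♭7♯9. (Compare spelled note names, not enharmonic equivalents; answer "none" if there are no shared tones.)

E

C#ø: C# E G B
D♭7♯9: Db F Ab Cb E
Common to both → E.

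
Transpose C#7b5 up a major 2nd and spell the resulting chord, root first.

D# – F## – A – C#

Transposed root: C# → D# (major 2nd up). So we spell D# dominant seventh flat five:
Root: D#
Major 3rd (3rd): F##
Diminished 5th (5th): A
Minor 7th (7th): C#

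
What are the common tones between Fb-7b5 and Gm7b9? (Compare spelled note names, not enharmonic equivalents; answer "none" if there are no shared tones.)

Fb-7b5: F♭ A𝄫 C𝄫 E𝄫
Gm7b9: G B♭ D F A♭
Common to both → none.

none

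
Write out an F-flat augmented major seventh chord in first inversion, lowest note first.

F-flat augmented major seventh = Fb–Ab–C–Eb; first inversion → third (Ab) lowest.

Ab – C – Eb – Fb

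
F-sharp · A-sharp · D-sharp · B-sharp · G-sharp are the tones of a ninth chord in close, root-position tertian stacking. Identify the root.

G-sharp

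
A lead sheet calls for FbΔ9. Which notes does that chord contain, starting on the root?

Fb, Ab, Cb, Eb, Gb

FbΔ9: major ninth on Fb.
Fb — root
Ab — major 3rd
Cb — perfect 5th
Eb — major 7th
Gb — major 9th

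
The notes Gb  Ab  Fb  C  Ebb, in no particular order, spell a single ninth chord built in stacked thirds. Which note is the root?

Fb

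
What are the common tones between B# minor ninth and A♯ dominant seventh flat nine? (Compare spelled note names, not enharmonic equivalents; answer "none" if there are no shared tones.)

B# minor ninth = B-sharp, D-sharp, F-double-sharp, A-sharp, C-double-sharp.
A♯ dominant seventh flat nine = A-sharp, C-double-sharp, E-sharp, G-sharp, B.
Shared: A-sharp, C-double-sharp.

A-sharp, C-double-sharp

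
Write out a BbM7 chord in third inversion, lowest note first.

BbM7 = Bb–D–F–A; third inversion → seventh (A) lowest.

A  Bb  D  F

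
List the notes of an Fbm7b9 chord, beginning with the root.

Fb  Abb  Cb  Ebb  Gbb

Fbm7b9: minor seventh flat nine on Fb.
root → Fb
3rd (minor 3rd) → Abb
5th (perfect 5th) → Cb
7th (minor 7th) → Ebb
9th (minor 9th) → Gbb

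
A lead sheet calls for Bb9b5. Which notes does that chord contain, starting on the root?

Bb9b5 is a dominant ninth flat five built on B♭.
root → B♭
3rd (major 3rd) → D
5th (diminished 5th) → F♭
7th (minor 7th) → A♭
9th (major 9th) → C

B♭ D F♭ A♭ C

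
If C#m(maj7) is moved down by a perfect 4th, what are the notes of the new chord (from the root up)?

Transposed root: C♯ → G♯ (perfect 4th down). So we spell G♯ minor-major seventh:
root → G♯
3rd (minor 3rd) → B
5th (perfect 5th) → D♯
7th (major 7th) → F𝄪

G♯ – B – D♯ – F𝄪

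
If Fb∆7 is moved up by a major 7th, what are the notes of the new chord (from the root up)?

Fb up a major 7th → Eb. New chord: Eb major seventh.
- root: Eb
- major 3rd: G
- perfect 5th: Bb
- major 7th: D

Eb, G, Bb, D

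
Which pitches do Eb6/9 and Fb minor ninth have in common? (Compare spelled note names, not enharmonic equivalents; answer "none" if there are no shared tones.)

none

Eb6/9: Eb G Bb C F
Fb minor ninth: Fb Abb Cb Ebb Gb
Common to both → none.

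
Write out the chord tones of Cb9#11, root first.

Cb Eb Gb Bbb Db F

Root Cb, quality dominant ninth sharp eleven:
root → Cb
3rd (major 3rd) → Eb
5th (perfect 5th) → Gb
7th (minor 7th) → Bbb
9th (major 9th) → Db
11th (augmented 11th) → F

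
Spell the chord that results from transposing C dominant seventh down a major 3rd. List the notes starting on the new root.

Transposed root: C → A♭ (major 3rd down). So we spell A♭ dominant seventh:
A♭ — root
C — major 3rd
E♭ — perfect 5th
G♭ — minor 7th

A♭  C  E♭  G♭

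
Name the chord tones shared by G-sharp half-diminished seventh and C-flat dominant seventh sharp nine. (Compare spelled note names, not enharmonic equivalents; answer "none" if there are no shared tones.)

G-sharp half-diminished seventh: G-sharp B D F-sharp
C-flat dominant seventh sharp nine: C-flat E-flat G-flat B-double-flat D
Common to both → D.

D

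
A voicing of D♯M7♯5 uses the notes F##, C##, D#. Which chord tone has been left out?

The full D♯M7♯5 chord is D#, F##, A##, C##.
Comparing with the voicing, the augmented 5th (5th) — A## — is absent.

A##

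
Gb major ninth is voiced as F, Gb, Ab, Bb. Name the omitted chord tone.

Db

The full Gb major ninth chord is Gb, Bb, Db, F, Ab.
Comparing with the voicing, the perfect 5th (5th) — Db — is absent.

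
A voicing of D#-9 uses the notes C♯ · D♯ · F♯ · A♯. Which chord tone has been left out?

E♯

The full D#-9 chord is D♯, F♯, A♯, C♯, E♯.
Comparing with the voicing, the major 9th (9th) — E♯ — is absent.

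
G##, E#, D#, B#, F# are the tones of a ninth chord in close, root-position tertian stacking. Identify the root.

E#

Stacking in thirds gives E# – G## – B# – D# – F#, so E# is the root — E# dominant seventh flat nine.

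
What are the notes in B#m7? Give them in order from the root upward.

B#m7 is a minor seventh built on B♯.
root → B♯
3rd (minor 3rd) → D♯
5th (perfect 5th) → F𝄪
7th (minor 7th) → A♯

B♯  D♯  F𝄪  A♯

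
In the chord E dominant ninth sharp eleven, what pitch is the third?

Root of E dominant ninth sharp eleven = E. The 3rd is a major 3rd: E up a major 3rd → G-sharp.

G-sharp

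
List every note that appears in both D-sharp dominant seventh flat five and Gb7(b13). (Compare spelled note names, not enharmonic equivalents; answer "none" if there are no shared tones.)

D-sharp dominant seventh flat five = D♯, F𝄪, A, C♯.
Gb7(b13) = G♭, B♭, D♭, F♭, E𝄫.
Shared: none.

none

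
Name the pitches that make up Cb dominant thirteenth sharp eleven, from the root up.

Cb, Eb, Gb, Bbb, Db, F, Ab

Root Cb, quality dominant thirteenth sharp eleven:
Cb — root
Eb — major 3rd
Gb — perfect 5th
Bbb — minor 7th
Db — major 9th
F — augmented 11th
Ab — major 13th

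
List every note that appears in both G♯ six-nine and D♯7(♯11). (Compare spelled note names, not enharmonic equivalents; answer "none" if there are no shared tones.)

D#  A#

G♯ six-nine = G#, B#, D#, E#, A#.
D♯7(♯11) = D#, F##, A#, C#, G##.
Shared: D#, A#.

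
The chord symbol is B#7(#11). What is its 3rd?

D𝄪

Root of B#7(#11) = B♯. The 3rd is a major 3rd: B♯ up a major 3rd → D𝄪.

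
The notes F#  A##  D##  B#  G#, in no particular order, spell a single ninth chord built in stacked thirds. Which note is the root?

Arranged so that each adjacent pair is a third by letter name: G# – B# – D## – F# – A##.
The bottom of that stack, G#, is the root (this is G# dominant seventh sharp nine sharp five).

G#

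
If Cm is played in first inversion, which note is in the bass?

E♭

Cm = C–E♭–G. First inversion → third in the bass = E♭.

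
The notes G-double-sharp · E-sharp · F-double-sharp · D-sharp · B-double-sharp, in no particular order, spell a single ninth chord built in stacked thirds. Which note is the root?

Stacking in thirds gives E-sharp – G-double-sharp – B-double-sharp – D-sharp – F-double-sharp, so E-sharp is the root — E-sharp dominant ninth sharp five.

E-sharp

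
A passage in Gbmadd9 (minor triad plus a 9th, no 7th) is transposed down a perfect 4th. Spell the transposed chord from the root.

Db, Fb, Ab, Eb

Transposed root: Gb → Db (perfect 4th down). So we spell Db minor added-ninth:
- root: Db
- minor 3rd: Fb
- perfect 5th: Ab
- major 9th: Eb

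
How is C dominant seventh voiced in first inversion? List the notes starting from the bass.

E, G, B-flat, C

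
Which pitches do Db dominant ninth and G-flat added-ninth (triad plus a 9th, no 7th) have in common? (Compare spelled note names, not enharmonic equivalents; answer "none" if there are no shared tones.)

D-flat, A-flat

Db dominant ninth: D-flat F A-flat C-flat E-flat
G-flat added-ninth: G-flat B-flat D-flat A-flat
Common to both → D-flat, A-flat.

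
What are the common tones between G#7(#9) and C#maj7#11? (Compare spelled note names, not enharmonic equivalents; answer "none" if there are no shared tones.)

G#7(#9): G# B# D# F# A##
C#maj7#11: C# E# G# B# F##
Common to both → G#, B#.

G# B#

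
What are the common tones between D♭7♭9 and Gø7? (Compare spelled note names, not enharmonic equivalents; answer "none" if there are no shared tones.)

D♭7♭9: D♭ F A♭ C♭ E𝄫
Gø7: G B♭ D♭ F
Common to both → D♭, F.

D♭ – F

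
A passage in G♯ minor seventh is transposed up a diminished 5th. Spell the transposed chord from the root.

D  F  A  C

A diminished 5th up from G# is D, so the new chord is D minor seventh.
Root: D
Minor 3rd (3rd): F
Perfect 5th (5th): A
Minor 7th (7th): C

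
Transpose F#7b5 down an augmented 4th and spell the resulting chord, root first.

C  E  G♭  B♭

Transposed root: F♯ → C (augmented 4th down). So we spell C dominant seventh flat five:
C — root
E — major 3rd
G♭ — diminished 5th
B♭ — minor 7th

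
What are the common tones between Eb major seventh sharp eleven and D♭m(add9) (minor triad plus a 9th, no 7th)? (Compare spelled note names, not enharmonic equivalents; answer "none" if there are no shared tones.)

Eb major seventh sharp eleven = Eb, G, Bb, D, A.
D♭m(add9) = Db, Fb, Ab, Eb.
Shared: Eb.

Eb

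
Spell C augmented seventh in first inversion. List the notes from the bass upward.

E G-sharp B-flat C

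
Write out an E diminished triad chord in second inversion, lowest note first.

In root position, E diminished triad is E–G–B-flat.
Second inversion puts the fifth (B-flat) in the bass.

B-flat, E, G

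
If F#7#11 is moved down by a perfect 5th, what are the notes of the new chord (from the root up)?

B, D#, F#, A, E#

A perfect 5th down from F# is B, so the new chord is B dominant seventh sharp eleven.
- root: B
- major 3rd: D#
- perfect 5th: F#
- minor 7th: A
- augmented 11th: E#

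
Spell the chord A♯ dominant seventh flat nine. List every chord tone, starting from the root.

A♯ dominant seventh flat nine is a dominant seventh flat nine built on A#.
Root: A#
Major 3rd (3rd): C##
Perfect 5th (5th): E#
Minor 7th (7th): G#
Minor 9th (9th): B

A# C## E# G# B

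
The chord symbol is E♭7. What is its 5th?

Bb

E♭7 is built on Eb; its 5th is a perfect 5th above the root.
A fifth above E uses the letter B, and the perfect 5th above Eb is Bb.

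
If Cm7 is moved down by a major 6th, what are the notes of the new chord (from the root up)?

C down a major 6th → E♭. New chord: E♭ minor seventh.
Root: E♭
Minor 3rd (3rd): G♭
Perfect 5th (5th): B♭
Minor 7th (7th): D♭

E♭  G♭  B♭  D♭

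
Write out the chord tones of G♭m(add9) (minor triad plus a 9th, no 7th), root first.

Root Gb, quality minor added-ninth:
- root: Gb
- minor 3rd: Bbb
- perfect 5th: Db
- major 9th: Ab

Gb, Bbb, Db, Ab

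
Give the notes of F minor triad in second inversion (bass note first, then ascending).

In root position, F minor triad is F–Ab–C.
Second inversion puts the fifth (C) in the bass.

C, F, Ab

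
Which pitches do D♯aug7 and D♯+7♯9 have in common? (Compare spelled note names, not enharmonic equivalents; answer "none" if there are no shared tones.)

D♯aug7: D# F## A## C#
D♯+7♯9: D# F## A## C# E##
Common to both → D#, F##, A##, C#.

D# – F## – A## – C#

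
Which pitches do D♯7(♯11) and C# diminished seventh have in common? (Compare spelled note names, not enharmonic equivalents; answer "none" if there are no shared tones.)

D♯7(♯11): D# F## A# C# G##
C# diminished seventh: C# E G Bb
Common to both → C#.

C#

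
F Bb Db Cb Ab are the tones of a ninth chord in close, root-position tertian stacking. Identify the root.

Arranged so that each adjacent pair is a third by letter name: Bb – Db – F – Ab – Cb.
The bottom of that stack, Bb, is the root (this is Bb minor seventh flat nine).

Bb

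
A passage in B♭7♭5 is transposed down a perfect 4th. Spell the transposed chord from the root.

Transposed root: B♭ → F (perfect 4th down). So we spell F dominant seventh flat five:
F — root
A — major 3rd
C♭ — diminished 5th
E♭ — minor 7th

F, A, C♭, E♭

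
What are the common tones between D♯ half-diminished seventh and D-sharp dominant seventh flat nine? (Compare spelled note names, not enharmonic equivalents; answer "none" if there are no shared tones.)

D-sharp – C-sharp

D♯ half-diminished seventh = D-sharp, F-sharp, A, C-sharp.
D-sharp dominant seventh flat nine = D-sharp, F-double-sharp, A-sharp, C-sharp, E.
Shared: D-sharp, C-sharp.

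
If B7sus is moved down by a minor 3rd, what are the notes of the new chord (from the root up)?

B down a minor 3rd → G#. New chord: G# dominant seventh suspended fourth.
- root: G#
- perfect 4th: C#
- perfect 5th: D#
- minor 7th: F#

G#, C#, D#, F#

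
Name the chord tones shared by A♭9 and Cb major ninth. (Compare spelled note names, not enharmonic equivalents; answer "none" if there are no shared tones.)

A♭9 = Ab, C, Eb, Gb, Bb.
Cb major ninth = Cb, Eb, Gb, Bb, Db.
Shared: Eb, Gb, Bb.

Eb – Gb – Bb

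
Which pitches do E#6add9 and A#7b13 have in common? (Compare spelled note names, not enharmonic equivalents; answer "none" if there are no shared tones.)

E#6add9 = E#, G##, B#, C##, F##.
A#7b13 = A#, C##, E#, G#, F#.
Shared: E#, C##.

E#, C##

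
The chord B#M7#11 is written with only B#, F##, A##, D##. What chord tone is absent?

The full B#M7#11 chord is B#, D##, F##, A##, E##.
Comparing with the voicing, the augmented 11th (11th) — E## — is absent.

E##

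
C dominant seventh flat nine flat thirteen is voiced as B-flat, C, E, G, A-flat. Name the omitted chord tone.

D-flat

C dominant seventh flat nine flat thirteen = C, E, G, B-flat, D-flat, A-flat. The voicing lacks the 9th (minor 9th), D-flat.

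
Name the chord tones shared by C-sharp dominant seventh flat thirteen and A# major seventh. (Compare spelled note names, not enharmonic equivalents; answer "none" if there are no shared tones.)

C-sharp dominant seventh flat thirteen: C-sharp E-sharp G-sharp B A
A# major seventh: A-sharp C-double-sharp E-sharp G-double-sharp
Common to both → E-sharp.

E-sharp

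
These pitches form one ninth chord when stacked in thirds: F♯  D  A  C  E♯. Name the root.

Arranged so that each adjacent pair is a third by letter name: D – F♯ – A – C – E♯.
The bottom of that stack, D, is the root (this is D dominant seventh sharp nine).

D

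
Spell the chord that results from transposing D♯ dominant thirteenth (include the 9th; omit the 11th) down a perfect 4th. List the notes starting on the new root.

Transposed root: D# → A# (perfect 4th down). So we spell A# dominant thirteenth:
- root: A#
- major 3rd: C##
- perfect 5th: E#
- minor 7th: G#
- major 9th: B#
- major 13th: F##

A#, C##, E#, G#, B#, F##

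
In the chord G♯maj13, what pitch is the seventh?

F##

G♯maj13 is built on G#; its 7th is a major 7th above the root.
A seventh above G uses the letter F, and the major 7th above G# is F##.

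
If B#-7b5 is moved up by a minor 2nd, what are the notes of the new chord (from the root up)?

B# up a minor 2nd → C#. New chord: C# half-diminished seventh.
C# — root
E — minor 3rd
G — diminished 5th
B — minor 7th

C# – E – G – B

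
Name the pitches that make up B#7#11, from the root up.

Root B#, quality dominant seventh sharp eleven:
B# — root
D## — major 3rd
F## — perfect 5th
A# — minor 7th
E## — augmented 11th

B# – D## – F## – A# – E##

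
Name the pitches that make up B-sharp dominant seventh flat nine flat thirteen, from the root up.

B-sharp dominant seventh flat nine flat thirteen: dominant seventh flat nine flat thirteen on B#.
Root: B#
Major 3rd (3rd): D##
Perfect 5th (5th): F##
Minor 7th (7th): A#
Minor 9th (9th): C#
Minor 13th (13th): G#

B# – D## – F## – A# – C# – G#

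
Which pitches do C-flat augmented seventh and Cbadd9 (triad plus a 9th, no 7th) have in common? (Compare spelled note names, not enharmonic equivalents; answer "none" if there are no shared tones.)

C-flat augmented seventh = Cb, Eb, G, Bbb.
Cbadd9 = Cb, Eb, Gb, Db.
Shared: Cb, Eb.

Cb, Eb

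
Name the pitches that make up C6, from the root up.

C – E – G – A

Root C, quality major sixth:
- root: C
- major 3rd: E
- perfect 5th: G
- major 6th: A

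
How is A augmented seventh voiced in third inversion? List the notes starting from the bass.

A augmented seventh = A–C#–E#–G; third inversion → seventh (G) lowest.

G – A – C# – E#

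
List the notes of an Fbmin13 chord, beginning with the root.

Fb  Abb  Cb  Ebb  Gb  Bbb  Db

Fbmin13 is a minor thirteenth built on Fb.
root → Fb
3rd (minor 3rd) → Abb
5th (perfect 5th) → Cb
7th (minor 7th) → Ebb
9th (major 9th) → Gb
11th (perfect 11th) → Bbb
13th (major 13th) → Db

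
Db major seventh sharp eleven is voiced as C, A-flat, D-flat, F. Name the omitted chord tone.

G

The full Db major seventh sharp eleven chord is D-flat, F, A-flat, C, G.
Comparing with the voicing, the augmented 11th (11th) — G — is absent.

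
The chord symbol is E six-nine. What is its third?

G-sharp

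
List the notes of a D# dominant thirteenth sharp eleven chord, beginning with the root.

D# dominant thirteenth sharp eleven is a dominant thirteenth sharp eleven built on D-sharp.
D-sharp — root
F-double-sharp — major 3rd
A-sharp — perfect 5th
C-sharp — minor 7th
E-sharp — major 9th
G-double-sharp — augmented 11th
B-sharp — major 13th

D-sharp  F-double-sharp  A-sharp  C-sharp  E-sharp  G-double-sharp  B-sharp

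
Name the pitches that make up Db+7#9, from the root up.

D♭  F  A  C♭  E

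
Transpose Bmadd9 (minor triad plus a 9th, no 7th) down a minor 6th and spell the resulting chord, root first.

D# – F# – A# – E#

A minor 6th down from B is D#, so the new chord is D# minor added-ninth.
D# — root
F# — minor 3rd
A# — perfect 5th
E# — major 9th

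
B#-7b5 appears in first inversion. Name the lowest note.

B#-7b5 in root position is B♯–D♯–F♯–A♯.
First inversion places the third in the bass, which is D♯.

D♯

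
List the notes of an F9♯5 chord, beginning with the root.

F  A  C♯  E♭  G

Root F, quality dominant ninth sharp five:
F — root
A — major 3rd
C♯ — augmented 5th
E♭ — minor 7th
G — major 9th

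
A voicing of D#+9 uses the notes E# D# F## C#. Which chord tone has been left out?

A##

The full D#+9 chord is D#, F##, A##, C#, E#.
Comparing with the voicing, the augmented 5th (5th) — A## — is absent.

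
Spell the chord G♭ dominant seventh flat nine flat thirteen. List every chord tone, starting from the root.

G♭ dominant seventh flat nine flat thirteen: dominant seventh flat nine flat thirteen on Gb.
- root: Gb
- major 3rd: Bb
- perfect 5th: Db
- minor 7th: Fb
- minor 9th: Abb
- minor 13th: Ebb

Gb, Bb, Db, Fb, Abb, Ebb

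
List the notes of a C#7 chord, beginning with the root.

C♯  E♯  G♯  B

C#7: dominant seventh on C♯.
C♯ — root
E♯ — major 3rd
G♯ — perfect 5th
B — minor 7th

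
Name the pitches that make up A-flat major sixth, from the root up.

A-flat major sixth is a major sixth built on A-flat.
A-flat — root
C — major 3rd
E-flat — perfect 5th
F — major 6th

A-flat, C, E-flat, F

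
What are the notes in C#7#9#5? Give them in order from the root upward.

C#7#9#5 is a dominant seventh sharp nine sharp five built on C#.
root → C#
3rd (major 3rd) → E#
5th (augmented 5th) → G##
7th (minor 7th) → B
9th (augmented 9th) → D##

C#  E#  G##  B  D##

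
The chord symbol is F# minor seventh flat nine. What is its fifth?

C-sharp

Root of F# minor seventh flat nine = F-sharp. The 5th is a perfect 5th: F-sharp up a perfect 5th → C-sharp.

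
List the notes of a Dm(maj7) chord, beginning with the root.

D, F, A, C♯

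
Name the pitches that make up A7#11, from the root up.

A7#11: dominant seventh sharp eleven on A.
A — root
C# — major 3rd
E — perfect 5th
G — minor 7th
D# — augmented 11th

A, C#, E, G, D#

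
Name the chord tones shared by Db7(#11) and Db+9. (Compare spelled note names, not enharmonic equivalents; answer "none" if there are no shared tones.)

Db  F  Cb

Db7(#11): Db F Ab Cb G
Db+9: Db F A Cb Eb
Common to both → Db, F, Cb.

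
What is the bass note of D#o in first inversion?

D#o = D♯–F♯–A. First inversion → third in the bass = F♯.

F♯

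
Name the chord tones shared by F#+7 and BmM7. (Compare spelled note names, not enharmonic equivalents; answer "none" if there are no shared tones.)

F#+7 = F#, A#, C##, E.
BmM7 = B, D, F#, A#.
Shared: F#, A#.

F#, A#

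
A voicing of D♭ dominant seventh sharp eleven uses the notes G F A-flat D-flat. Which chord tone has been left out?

D♭ dominant seventh sharp eleven = D-flat, F, A-flat, C-flat, G. The voicing lacks the 7th (minor 7th), C-flat.

C-flat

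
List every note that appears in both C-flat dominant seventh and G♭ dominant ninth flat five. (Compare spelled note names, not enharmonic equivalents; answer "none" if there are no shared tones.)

G-flat

C-flat dominant seventh: C-flat E-flat G-flat B-double-flat
G♭ dominant ninth flat five: G-flat B-flat D-double-flat F-flat A-flat
Common to both → G-flat.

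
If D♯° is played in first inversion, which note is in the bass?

D♯° in root position is D#–F#–A.
First inversion places the third in the bass, which is F#.

F#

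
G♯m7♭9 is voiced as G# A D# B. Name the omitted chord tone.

F#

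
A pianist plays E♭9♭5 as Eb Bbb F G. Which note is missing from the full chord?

E♭9♭5 = Eb, G, Bbb, Db, F. The voicing lacks the 7th (minor 7th), Db.

Db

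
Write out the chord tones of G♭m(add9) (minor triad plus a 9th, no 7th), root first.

Gb – Bbb – Db – Ab

G♭m(add9) is a minor added-ninth built on Gb.
Gb — root
Bbb — minor 3rd
Db — perfect 5th
Ab — major 9th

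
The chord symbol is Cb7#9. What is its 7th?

Root of Cb7#9 = Cb. The 7th is a minor 7th: Cb up a minor 7th → Bbb.

Bbb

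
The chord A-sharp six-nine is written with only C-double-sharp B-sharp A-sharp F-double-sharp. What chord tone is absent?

E-sharp

The full A-sharp six-nine chord is A-sharp, C-double-sharp, E-sharp, F-double-sharp, B-sharp.
Comparing with the voicing, the perfect 5th (5th) — E-sharp — is absent.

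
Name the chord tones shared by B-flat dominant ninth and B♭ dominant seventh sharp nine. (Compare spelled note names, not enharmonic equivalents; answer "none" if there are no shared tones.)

B-flat D F A-flat

B-flat dominant ninth = B-flat, D, F, A-flat, C.
B♭ dominant seventh sharp nine = B-flat, D, F, A-flat, C-sharp.
Shared: B-flat, D, F, A-flat.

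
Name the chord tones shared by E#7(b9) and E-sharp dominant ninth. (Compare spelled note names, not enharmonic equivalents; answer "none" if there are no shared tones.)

E#7(b9): E# G## B# D# F#
E-sharp dominant ninth: E# G## B# D# F##
Common to both → E#, G##, B#, D#.

E#, G##, B#, D#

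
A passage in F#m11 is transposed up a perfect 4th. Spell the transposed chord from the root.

B, D, F#, A, C#, E

F# up a perfect 4th → B. New chord: B minor eleventh.
Root: B
Minor 3rd (3rd): D
Perfect 5th (5th): F#
Minor 7th (7th): A
Major 9th (9th): C#
Perfect 11th (11th): E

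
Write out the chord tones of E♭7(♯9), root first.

Eb  G  Bb  Db  F#

Root Eb, quality dominant seventh sharp nine:
Eb — root
G — major 3rd
Bb — perfect 5th
Db — minor 7th
F# — augmented 9th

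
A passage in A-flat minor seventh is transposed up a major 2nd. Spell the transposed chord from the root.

A major 2nd up from Ab is Bb, so the new chord is Bb minor seventh.
Root: Bb
Minor 3rd (3rd): Db
Perfect 5th (5th): F
Minor 7th (7th): Ab

Bb, Db, F, Ab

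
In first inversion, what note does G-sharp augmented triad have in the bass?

B-sharp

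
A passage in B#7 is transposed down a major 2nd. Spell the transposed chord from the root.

A# – C## – E# – G#

Transposed root: B# → A# (major 2nd down). So we spell A# dominant seventh:
A# — root
C## — major 3rd
E# — perfect 5th
G# — minor 7th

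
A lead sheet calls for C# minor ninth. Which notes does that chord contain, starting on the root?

C-sharp – E – G-sharp – B – D-sharp

Root C-sharp, quality minor ninth:
root → C-sharp
3rd (minor 3rd) → E
5th (perfect 5th) → G-sharp
7th (minor 7th) → B
9th (major 9th) → D-sharp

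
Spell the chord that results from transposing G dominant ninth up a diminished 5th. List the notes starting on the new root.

D-flat, F, A-flat, C-flat, E-flat

A diminished 5th up from G is D-flat, so the new chord is D-flat dominant ninth.
Root: D-flat
Major 3rd (3rd): F
Perfect 5th (5th): A-flat
Minor 7th (7th): C-flat
Major 9th (9th): E-flat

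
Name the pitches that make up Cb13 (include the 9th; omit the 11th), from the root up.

Cb – Eb – Gb – Bbb – Db – Ab

Cb13 is a dominant thirteenth built on Cb.
root → Cb
3rd (major 3rd) → Eb
5th (perfect 5th) → Gb
7th (minor 7th) → Bbb
9th (major 9th) → Db
13th (major 13th) → Ab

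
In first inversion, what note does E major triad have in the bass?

E major triad in root position is E–G#–B.
First inversion places the third in the bass, which is G#.

G#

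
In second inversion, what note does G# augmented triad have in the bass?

D-double-sharp

G# augmented triad in root position is G-sharp–B-sharp–D-double-sharp.
Second inversion places the fifth in the bass, which is D-double-sharp.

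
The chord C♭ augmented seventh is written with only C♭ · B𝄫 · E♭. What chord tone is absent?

The full C♭ augmented seventh chord is C♭, E♭, G, B𝄫.
Comparing with the voicing, the augmented 5th (5th) — G — is absent.

G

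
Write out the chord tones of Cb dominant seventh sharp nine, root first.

C♭ – E♭ – G♭ – B𝄫 – D

Cb dominant seventh sharp nine is a dominant seventh sharp nine built on C♭.
Root: C♭
Major 3rd (3rd): E♭
Perfect 5th (5th): G♭
Minor 7th (7th): B𝄫
Augmented 9th (9th): D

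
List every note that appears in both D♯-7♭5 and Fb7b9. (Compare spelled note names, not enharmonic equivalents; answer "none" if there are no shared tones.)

D♯-7♭5: D# F# A C#
Fb7b9: Fb Ab Cb Ebb Gbb
Common to both → none.

none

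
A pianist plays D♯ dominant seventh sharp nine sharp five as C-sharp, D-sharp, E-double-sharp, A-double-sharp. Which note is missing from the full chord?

F-double-sharp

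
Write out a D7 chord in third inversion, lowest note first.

C  D  F#  A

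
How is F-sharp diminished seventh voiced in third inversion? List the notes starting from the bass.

E-flat – F-sharp – A – C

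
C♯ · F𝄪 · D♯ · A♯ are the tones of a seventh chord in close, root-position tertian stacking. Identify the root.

D♯

Arranged so that each adjacent pair is a third by letter name: D♯ – F𝄪 – A♯ – C♯.
The bottom of that stack, D♯, is the root (this is D♯ dominant seventh).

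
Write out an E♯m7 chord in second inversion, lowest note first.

E♯m7 = E#–G#–B#–D#; second inversion → fifth (B#) lowest.

B# D# E# G#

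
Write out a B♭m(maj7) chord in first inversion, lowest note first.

D♭  F  A  B♭

In root position, B♭m(maj7) is B♭–D♭–F–A.
First inversion puts the third (D♭) in the bass.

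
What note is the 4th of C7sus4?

Root of C7sus4 = C. The 4th is a perfect 4th: C up a perfect 4th → F.

F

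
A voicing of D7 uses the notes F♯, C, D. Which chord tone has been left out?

D7 = D, F♯, A, C. The voicing lacks the 5th (perfect 5th), A.

A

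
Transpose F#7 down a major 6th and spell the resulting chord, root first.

A C# E G

A major 6th down from F# is A, so the new chord is A dominant seventh.
root → A
3rd (major 3rd) → C#
5th (perfect 5th) → E
7th (minor 7th) → G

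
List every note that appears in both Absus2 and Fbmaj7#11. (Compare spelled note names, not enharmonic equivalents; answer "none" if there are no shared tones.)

Absus2 = Ab, Bb, Eb.
Fbmaj7#11 = Fb, Ab, Cb, Eb, Bb.
Shared: Ab, Bb, Eb.

Ab, Bb, Eb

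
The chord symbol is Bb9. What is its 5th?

F

Bb9 is built on Bb; its 5th is a perfect 5th above the root.
A fifth above B uses the letter F, and the perfect 5th above Bb is F.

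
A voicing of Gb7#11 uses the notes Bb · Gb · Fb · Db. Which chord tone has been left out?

The full Gb7#11 chord is Gb, Bb, Db, Fb, C.
Comparing with the voicing, the augmented 11th (11th) — C — is absent.

C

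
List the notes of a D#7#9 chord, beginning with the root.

D#, F##, A#, C#, E##

Root D#, quality dominant seventh sharp nine:
root → D#
3rd (major 3rd) → F##
5th (perfect 5th) → A#
7th (minor 7th) → C#
9th (augmented 9th) → E##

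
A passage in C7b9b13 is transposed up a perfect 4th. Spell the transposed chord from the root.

A perfect 4th up from C is F, so the new chord is F dominant seventh flat nine flat thirteen.
F — root
A — major 3rd
C — perfect 5th
E♭ — minor 7th
G♭ — minor 9th
D♭ — minor 13th

F, A, C, E♭, G♭, D♭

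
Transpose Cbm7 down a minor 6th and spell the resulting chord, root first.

E♭  G♭  B♭  D♭

Transposed root: C♭ → E♭ (minor 6th down). So we spell E♭ minor seventh:
root → E♭
3rd (minor 3rd) → G♭
5th (perfect 5th) → B♭
7th (minor 7th) → D♭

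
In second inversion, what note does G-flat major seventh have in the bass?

G-flat major seventh in root position is G-flat–B-flat–D-flat–F.
Second inversion places the fifth in the bass, which is D-flat.

D-flat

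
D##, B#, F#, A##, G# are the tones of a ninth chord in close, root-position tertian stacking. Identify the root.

Arranged so that each adjacent pair is a third by letter name: G# – B# – D## – F# – A##.
The bottom of that stack, G#, is the root (this is G# dominant seventh sharp nine sharp five).

G#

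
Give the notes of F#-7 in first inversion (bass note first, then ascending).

F#-7 = F#–A–C#–E; first inversion → third (A) lowest.

A – C# – E – F#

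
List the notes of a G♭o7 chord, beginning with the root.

G♭o7: diminished seventh on G♭.
Root: G♭
Minor 3rd (3rd): B𝄫
Diminished 5th (5th): D𝄫
Diminished 7th (7th): F𝄫

G♭, B𝄫, D𝄫, F𝄫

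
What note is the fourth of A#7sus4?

A#7sus4 is built on A#; its 4th is a perfect 4th above the root.
A fourth above A uses the letter D, and the perfect 4th above A# is D#.

D#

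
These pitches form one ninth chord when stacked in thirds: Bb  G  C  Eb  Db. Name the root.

C

Stacking in thirds gives C – Eb – G – Bb – Db, so C is the root — C minor seventh flat nine.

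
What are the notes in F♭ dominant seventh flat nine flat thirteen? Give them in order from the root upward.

F-flat, A-flat, C-flat, E-double-flat, G-double-flat, D-double-flat

F♭ dominant seventh flat nine flat thirteen is a dominant seventh flat nine flat thirteen built on F-flat.
root → F-flat
3rd (major 3rd) → A-flat
5th (perfect 5th) → C-flat
7th (minor 7th) → E-double-flat
9th (minor 9th) → G-double-flat
13th (minor 13th) → D-double-flat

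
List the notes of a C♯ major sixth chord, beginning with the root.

C♯ major sixth is a major sixth built on C-sharp.
C-sharp — root
E-sharp — major 3rd
G-sharp — perfect 5th
A-sharp — major 6th

C-sharp  E-sharp  G-sharp  A-sharp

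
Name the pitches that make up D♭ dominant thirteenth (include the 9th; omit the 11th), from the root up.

D♭ dominant thirteenth: dominant thirteenth on D-flat.
Root: D-flat
Major 3rd (3rd): F
Perfect 5th (5th): A-flat
Minor 7th (7th): C-flat
Major 9th (9th): E-flat
Major 13th (13th): B-flat

D-flat, F, A-flat, C-flat, E-flat, B-flat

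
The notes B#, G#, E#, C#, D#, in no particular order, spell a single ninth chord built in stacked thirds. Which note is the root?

C#

Stacking in thirds gives C# – E# – G# – B# – D#, so C# is the root — C# major ninth.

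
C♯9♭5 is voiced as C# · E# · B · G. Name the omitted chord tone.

D#

The full C♯9♭5 chord is C#, E#, G, B, D#.
Comparing with the voicing, the major 9th (9th) — D# — is absent.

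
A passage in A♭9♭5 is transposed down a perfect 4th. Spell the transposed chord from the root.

Eb G Bbb Db F

Transposed root: Ab → Eb (perfect 4th down). So we spell Eb dominant ninth flat five:
- root: Eb
- major 3rd: G
- diminished 5th: Bbb
- minor 7th: Db
- major 9th: F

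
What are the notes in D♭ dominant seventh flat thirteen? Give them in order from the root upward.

Root Db, quality dominant seventh flat thirteen:
Root: Db
Major 3rd (3rd): F
Perfect 5th (5th): Ab
Minor 7th (7th): Cb
Minor 13th (13th): Bbb

Db, F, Ab, Cb, Bbb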